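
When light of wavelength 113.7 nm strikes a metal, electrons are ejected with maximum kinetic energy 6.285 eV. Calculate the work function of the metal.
4.62 eV

From Einstein's photoelectric equation: KE_max = hf - φ = hc/λ - φ

Rearranging for φ:
φ = hc/λ - KE_max

Calculate photon energy:
E_photon = hc/λ = 10.9045 eV

Therefore:
φ = 10.9045 - 6.285 = 4.62 eV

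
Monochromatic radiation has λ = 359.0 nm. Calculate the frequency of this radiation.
8.3508e+14 Hz

Using the wave equation: c = fλ

Solving for frequency:
f = c/λ = (3×10⁸ m/s) / (359.0×10⁻⁹ m)
f = 8.3508e+14 Hz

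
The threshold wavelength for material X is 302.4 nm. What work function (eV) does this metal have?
4.10 eV

At the threshold wavelength, photon energy equals work function:
φ = hc/λ₀

Calculating:
φ = (6.626×10⁻³⁴ J·s)(3×10⁸ m/s) / (302.4×10⁻⁹ m)
φ = 4.10 eV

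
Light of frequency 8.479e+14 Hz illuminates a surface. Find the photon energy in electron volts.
3.5066 eV

Using E = hf:

E = hf = (6.626×10⁻³⁴ J·s)(8.479e+14 Hz)
E = 3.5066 eV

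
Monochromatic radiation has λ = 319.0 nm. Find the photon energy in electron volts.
3.8867 eV

Using E = hf = hc/λ:

E = hc/λ = (6.626×10⁻³⁴ J·s)(3×10⁸ m/s) / (319.0×10⁻⁹ m)
E = 3.8867 eV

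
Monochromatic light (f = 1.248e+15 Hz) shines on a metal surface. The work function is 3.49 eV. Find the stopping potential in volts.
1.6713 V

The stopping potential V_s satisfies: eV_s = KE_max

First, find KE_max using Einstein's equation:
E_photon = hf = (6.626×10⁻³⁴ J·s)(1.248e+15 Hz) = 5.1613 eV
KE_max = E_photon - φ = 5.1613 - 3.49 = 1.6713 eV

Since eV_s = KE_max:
V_s = KE_max/e = 1.6713 V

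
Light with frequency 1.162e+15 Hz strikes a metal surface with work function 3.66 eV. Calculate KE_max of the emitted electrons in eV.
1.1456 eV

Using Einstein's photoelectric equation: KE_max = hf - φ

First, calculate the photon energy:
E_photon = hf = (6.626×10⁻³⁴ J·s)(1.162e+15 Hz)
E_photon = 4.8056 eV

Then, the maximum kinetic energy:
KE_max = E_photon - φ = 4.8056 eV - 3.66 eV = 1.1456 eV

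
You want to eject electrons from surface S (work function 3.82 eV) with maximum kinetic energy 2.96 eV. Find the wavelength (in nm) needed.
182.87 nm

From Einstein's equation: KE_max = hc/λ - φ

Rearranging for λ:
hc/λ = KE_max + φ
λ = hc/(KE_max + φ)

Required photon energy:
E_photon = KE_max + φ = 2.96 + 3.82 = 6.78 eV

Required wavelength:
λ = hc/E_photon = (6.626×10⁻³⁴)(3×10⁸) / (6.78 × 1.602×10⁻¹⁹)
λ = 182.87 nm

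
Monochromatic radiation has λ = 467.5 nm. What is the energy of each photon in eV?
2.6521 eV

Using E = hf = hc/λ:

E = hc/λ = (6.626×10⁻³⁴ J·s)(3×10⁸ m/s) / (467.5×10⁻⁹ m)
E = 2.6521 eV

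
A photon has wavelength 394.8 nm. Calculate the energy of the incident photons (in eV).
3.1404 eV

Using E = hf = hc/λ:

E = hc/λ = (6.626×10⁻³⁴ J·s)(3×10⁸ m/s) / (394.8×10⁻⁹ m)
E = 3.1404 eV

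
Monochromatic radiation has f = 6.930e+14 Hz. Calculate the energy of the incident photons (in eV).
2.8660 eV

Using E = hf:

E = hf = (6.626×10⁻³⁴ J·s)(6.930e+14 Hz)
E = 2.8660 eV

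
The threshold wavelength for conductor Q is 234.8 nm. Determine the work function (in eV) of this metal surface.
5.28 eV

At the threshold wavelength, photon energy equals work function:
φ = hc/λ₀

Calculating:
φ = (6.626×10⁻³⁴ J·s)(3×10⁸ m/s) / (234.8×10⁻⁹ m)
φ = 5.28 eV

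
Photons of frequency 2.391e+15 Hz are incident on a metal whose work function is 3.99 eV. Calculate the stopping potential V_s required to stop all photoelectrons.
5.8984 V

The stopping potential V_s satisfies: eV_s = KE_max

First, find KE_max using Einstein's equation:
E_photon = hf = (6.626×10⁻³⁴ J·s)(2.391e+15 Hz) = 9.8884 eV
KE_max = E_photon - φ = 9.8884 - 3.99 = 5.8984 eV

Since eV_s = KE_max:
V_s = KE_max/e = 5.8984 V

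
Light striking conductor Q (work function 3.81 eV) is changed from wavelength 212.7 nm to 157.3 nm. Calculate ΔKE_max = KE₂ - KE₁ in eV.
2.0530 eV

Using Einstein's equation: KE_max = hc/λ - φ

For λ₁ = 212.7 nm:
KE₁ = hc/λ₁ - φ = 5.8291 - 3.81 = 2.0191 eV

For λ₂ = 157.3 nm:
KE₂ = hc/λ₂ - φ = 7.8820 - 3.81 = 4.0720 eV

Change in KE:
ΔKE = KE₂ - KE₁ = 4.0720 - 2.0191 = 2.0530 eV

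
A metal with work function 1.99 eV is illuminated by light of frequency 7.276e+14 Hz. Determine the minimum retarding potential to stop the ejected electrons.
1.0191 V

The stopping potential V_s satisfies: eV_s = KE_max

First, find KE_max using Einstein's equation:
E_photon = hf = (6.626×10⁻³⁴ J·s)(7.276e+14 Hz) = 3.0091 eV
KE_max = E_photon - φ = 3.0091 - 1.99 = 1.0191 eV

Since eV_s = KE_max:
V_s = KE_max/e = 1.0191 V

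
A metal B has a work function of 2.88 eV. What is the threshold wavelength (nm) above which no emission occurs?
430.50 nm

The threshold wavelength is when the photon energy equals the work function:
hc/λ₀ = φ

Solving for λ₀:
λ₀ = hc/φ = (6.626×10⁻³⁴ J·s)(3×10⁸ m/s) / (2.88 eV × 1.602×10⁻¹⁹ J/eV)
λ₀ = 430.50 nm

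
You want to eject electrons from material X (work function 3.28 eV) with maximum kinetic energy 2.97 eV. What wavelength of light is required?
198.37 nm

From Einstein's equation: KE_max = hc/λ - φ

Rearranging for λ:
hc/λ = KE_max + φ
λ = hc/(KE_max + φ)

Required photon energy:
E_photon = KE_max + φ = 2.97 + 3.28 = 6.25 eV

Required wavelength:
λ = hc/E_photon = (6.626×10⁻³⁴)(3×10⁸) / (6.25 × 1.602×10⁻¹⁹)
λ = 198.37 nm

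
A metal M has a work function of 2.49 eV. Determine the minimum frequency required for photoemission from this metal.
6.0208e+14 Hz

The threshold frequency is when the photon energy equals the work function:
hf₀ = φ

Solving for f₀:
f₀ = φ/h = (2.49 eV × 1.602×10⁻¹⁹ J/eV) / (6.626×10⁻³⁴ J·s)
f₀ = 6.0208e+14 Hz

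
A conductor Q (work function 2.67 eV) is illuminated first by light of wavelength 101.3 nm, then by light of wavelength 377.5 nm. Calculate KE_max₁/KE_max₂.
15.5763

Using Einstein's equation: KE_max = hc/λ - φ

For λ₁ = 101.3 nm:
E₁ = hc/λ₁ = 12.2393 eV
KE₁ = E₁ - φ = 12.2393 - 2.67 = 9.5693 eV

For λ₂ = 377.5 nm:
E₂ = hc/λ₂ = 3.2843 eV
KE₂ = E₂ - φ = 3.2843 - 2.67 = 0.6143 eV

Ratio: KE₁/KE₂ = 9.5693/0.6143 = 15.5763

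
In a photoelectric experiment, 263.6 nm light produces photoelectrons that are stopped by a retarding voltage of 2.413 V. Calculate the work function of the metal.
2.29 eV

The stopping potential gives the maximum kinetic energy: KE_max = eV_s = 2.413 eV

From Einstein's photoelectric equation: KE_max = hc/λ - φ
Rearranging: φ = hc/λ - KE_max

Calculate photon energy:
E_photon = hc/λ = (6.626×10⁻³⁴ J·s)(3×10⁸ m/s) / (263.6×10⁻⁹ m) = 4.7035 eV

Therefore:
φ = 4.7035 - 2.413 = 2.29 eV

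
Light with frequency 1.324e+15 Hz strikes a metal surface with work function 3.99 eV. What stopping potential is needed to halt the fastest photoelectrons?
1.4856 V

The stopping potential V_s satisfies: eV_s = KE_max

First, find KE_max using Einstein's equation:
E_photon = hf = (6.626×10⁻³⁴ J·s)(1.324e+15 Hz) = 5.4756 eV
KE_max = E_photon - φ = 5.4756 - 3.99 = 1.4856 eV

Since eV_s = KE_max:
V_s = KE_max/e = 1.4856 V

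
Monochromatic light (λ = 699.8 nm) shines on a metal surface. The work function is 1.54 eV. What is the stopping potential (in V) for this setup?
0.2317 V

The stopping potential V_s satisfies: eV_s = KE_max

First, find KE_max using Einstein's equation:
E_photon = hc/λ = 1.7717 eV
KE_max = E_photon - φ = 1.7717 - 1.54 = 0.2317 eV

Since eV_s = KE_max:
V_s = KE_max/e = 0.2317 V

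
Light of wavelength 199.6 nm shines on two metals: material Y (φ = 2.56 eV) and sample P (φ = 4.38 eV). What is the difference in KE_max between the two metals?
1.8200 eV

Using KE_max = hc/λ - φ for each metal:

Photon energy: E = hc/λ = 6.2116 eV

For material Y (φ₁ = 2.56 eV):
KE₁ = E - φ₁ = 6.2116 - 2.56 = 3.6516 eV

For sample P (φ₂ = 4.38 eV):
KE₂ = E - φ₂ = 6.2116 - 4.38 = 1.8316 eV

Difference:
ΔKE = KE₁ - KE₂ = 3.6516 - 1.8316 = 1.8200 eV

Note: The difference equals the difference in work functions: 4.38 - 2.56 = 1.82 eV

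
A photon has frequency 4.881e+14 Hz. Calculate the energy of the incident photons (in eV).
2.0186 eV

Using E = hf:

E = hf = (6.626×10⁻³⁴ J·s)(4.881e+14 Hz)
E = 2.0186 eV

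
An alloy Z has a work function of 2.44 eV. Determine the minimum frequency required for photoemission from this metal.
5.8999e+14 Hz

The threshold frequency is when the photon energy equals the work function:
hf₀ = φ

Solving for f₀:
f₀ = φ/h = (2.44 eV × 1.602×10⁻¹⁹ J/eV) / (6.626×10⁻³⁴ J·s)
f₀ = 5.8999e+14 Hz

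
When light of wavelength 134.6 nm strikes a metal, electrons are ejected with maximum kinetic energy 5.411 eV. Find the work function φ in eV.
3.80 eV

From Einstein's photoelectric equation: KE_max = hf - φ = hc/λ - φ

Rearranging for φ:
φ = hc/λ - KE_max

Calculate photon energy:
E_photon = hc/λ = 9.2113 eV

Therefore:
φ = 9.2113 - 5.411 = 3.80 eV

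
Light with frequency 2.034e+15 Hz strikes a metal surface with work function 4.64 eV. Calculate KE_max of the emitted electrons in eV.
3.7719 eV

Using Einstein's photoelectric equation: KE_max = hf - φ

First, calculate the photon energy:
E_photon = hf = (6.626×10⁻³⁴ J·s)(2.034e+15 Hz)
E_photon = 8.4119 eV

Then, the maximum kinetic energy:
KE_max = E_photon - φ = 8.4119 eV - 4.64 eV = 3.7719 eV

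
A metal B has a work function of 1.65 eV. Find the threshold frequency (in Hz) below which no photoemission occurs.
3.9897e+14 Hz

The threshold frequency is when the photon energy equals the work function:
hf₀ = φ

Solving for f₀:
f₀ = φ/h = (1.65 eV × 1.602×10⁻¹⁹ J/eV) / (6.626×10⁻³⁴ J·s)
f₀ = 3.9897e+14 Hz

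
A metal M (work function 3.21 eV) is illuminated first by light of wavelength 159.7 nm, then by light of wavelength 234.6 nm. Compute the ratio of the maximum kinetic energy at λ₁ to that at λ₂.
2.1946

Using Einstein's equation: KE_max = hc/λ - φ

For λ₁ = 159.7 nm:
E₁ = hc/λ₁ = 7.7636 eV
KE₁ = E₁ - φ = 7.7636 - 3.21 = 4.5536 eV

For λ₂ = 234.6 nm:
E₂ = hc/λ₂ = 5.2849 eV
KE₂ = E₂ - φ = 5.2849 - 3.21 = 2.0749 eV

Ratio: KE₁/KE₂ = 4.5536/2.0749 = 2.1946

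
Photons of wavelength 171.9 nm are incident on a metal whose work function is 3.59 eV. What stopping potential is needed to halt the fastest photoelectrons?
3.6226 V

The stopping potential V_s satisfies: eV_s = KE_max

First, find KE_max using Einstein's equation:
E_photon = hc/λ = 7.2126 eV
KE_max = E_photon - φ = 7.2126 - 3.59 = 3.6226 eV

Since eV_s = KE_max:
V_s = KE_max/e = 3.6226 V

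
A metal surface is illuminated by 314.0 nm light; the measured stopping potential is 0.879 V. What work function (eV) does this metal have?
3.07 eV

The stopping potential gives the maximum kinetic energy: KE_max = eV_s = 0.879 eV

From Einstein's photoelectric equation: KE_max = hc/λ - φ
Rearranging: φ = hc/λ - KE_max

Calculate photon energy:
E_photon = hc/λ = (6.626×10⁻³⁴ J·s)(3×10⁸ m/s) / (314.0×10⁻⁹ m) = 3.9485 eV

Therefore:
φ = 3.9485 - 0.879 = 3.07 eV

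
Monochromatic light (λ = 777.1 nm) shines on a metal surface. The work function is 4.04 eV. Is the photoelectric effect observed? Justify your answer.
No

For photoemission, the photon energy must exceed the work function.

Photon energy: E = hc/λ = 1.5955 eV
Work function: φ = 4.04 eV

Since E_photon (1.5955 eV) < φ (4.04 eV), photoemission will NOT occur.
The threshold wavelength is λ₀ = hc/φ = 306.9 nm.
Since 777.1 nm > 306.9 nm, the photons lack sufficient energy.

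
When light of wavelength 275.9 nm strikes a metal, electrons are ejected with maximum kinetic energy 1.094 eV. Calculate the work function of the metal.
3.40 eV

From Einstein's photoelectric equation: KE_max = hf - φ = hc/λ - φ

Rearranging for φ:
φ = hc/λ - KE_max

Calculate photon energy:
E_photon = hc/λ = 4.4938 eV

Therefore:
φ = 4.4938 - 1.094 = 3.40 eV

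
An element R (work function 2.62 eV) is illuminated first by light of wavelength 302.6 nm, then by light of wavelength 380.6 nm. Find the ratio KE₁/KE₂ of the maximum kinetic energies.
2.3170

Using Einstein's equation: KE_max = hc/λ - φ

For λ₁ = 302.6 nm:
E₁ = hc/λ₁ = 4.0973 eV
KE₁ = E₁ - φ = 4.0973 - 2.62 = 1.4773 eV

For λ₂ = 380.6 nm:
E₂ = hc/λ₂ = 3.2576 eV
KE₂ = E₂ - φ = 3.2576 - 2.62 = 0.6376 eV

Ratio: KE₁/KE₂ = 1.4773/0.6376 = 2.3170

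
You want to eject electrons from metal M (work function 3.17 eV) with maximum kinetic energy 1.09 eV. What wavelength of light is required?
291.04 nm

From Einstein's equation: KE_max = hc/λ - φ

Rearranging for λ:
hc/λ = KE_max + φ
λ = hc/(KE_max + φ)

Required photon energy:
E_photon = KE_max + φ = 1.09 + 3.17 = 4.26 eV

Required wavelength:
λ = hc/E_photon = (6.626×10⁻³⁴)(3×10⁸) / (4.26 × 1.602×10⁻¹⁹)
λ = 291.04 nm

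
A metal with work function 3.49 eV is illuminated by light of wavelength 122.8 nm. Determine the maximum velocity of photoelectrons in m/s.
1.5244e+06 m/s

First, find the maximum kinetic energy:
E_photon = hc/λ = 10.0964 eV
KE_max = E_photon - φ = 10.0964 - 3.49 = 6.6064 eV

Convert to Joules: KE_max = 6.6064 × 1.602×10⁻¹⁹ J = 1.0585e-18 J

Then use KE = ½mv² to find velocity:
v = √(2·KE/m) = √(2 × 1.0585e-18 J / 9.109e-31 kg)
v = 1.5244e+06 m/s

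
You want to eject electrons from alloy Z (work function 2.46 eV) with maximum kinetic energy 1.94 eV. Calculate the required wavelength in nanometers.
281.78 nm

From Einstein's equation: KE_max = hc/λ - φ

Rearranging for λ:
hc/λ = KE_max + φ
λ = hc/(KE_max + φ)

Required photon energy:
E_photon = KE_max + φ = 1.94 + 2.46 = 4.40 eV

Required wavelength:
λ = hc/E_photon = (6.626×10⁻³⁴)(3×10⁸) / (4.40 × 1.602×10⁻¹⁹)
λ = 281.78 nm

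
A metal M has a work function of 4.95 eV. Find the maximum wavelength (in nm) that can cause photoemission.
250.47 nm

The threshold wavelength is when the photon energy equals the work function:
hc/λ₀ = φ

Solving for λ₀:
λ₀ = hc/φ = (6.626×10⁻³⁴ J·s)(3×10⁸ m/s) / (4.95 eV × 1.602×10⁻¹⁹ J/eV)
λ₀ = 250.47 nm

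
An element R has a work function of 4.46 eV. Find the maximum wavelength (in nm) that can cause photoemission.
277.99 nm

The threshold wavelength is when the photon energy equals the work function:
hc/λ₀ = φ

Solving for λ₀:
λ₀ = hc/φ = (6.626×10⁻³⁴ J·s)(3×10⁸ m/s) / (4.46 eV × 1.602×10⁻¹⁹ J/eV)
λ₀ = 277.99 nm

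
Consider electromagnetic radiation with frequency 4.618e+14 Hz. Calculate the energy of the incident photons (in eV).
1.9099 eV

Using E = hf:

E = hf = (6.626×10⁻³⁴ J·s)(4.618e+14 Hz)
E = 1.9099 eV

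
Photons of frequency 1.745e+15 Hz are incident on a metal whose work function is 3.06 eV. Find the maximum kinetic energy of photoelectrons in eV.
4.1567 eV

Using Einstein's photoelectric equation: KE_max = hf - φ

First, calculate the photon energy:
E_photon = hf = (6.626×10⁻³⁴ J·s)(1.745e+15 Hz)
E_photon = 7.2167 eV

Then, the maximum kinetic energy:
KE_max = E_photon - φ = 7.2167 eV - 3.06 eV = 4.1567 eV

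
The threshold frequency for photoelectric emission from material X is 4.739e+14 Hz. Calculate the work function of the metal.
1.96 eV

At the threshold frequency, photon energy equals work function:
φ = hf₀

Calculating:
φ = (6.626×10⁻³⁴ J·s)(4.739e+14 Hz)
φ = 1.96 eV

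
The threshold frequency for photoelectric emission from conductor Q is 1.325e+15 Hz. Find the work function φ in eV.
5.48 eV

At the threshold frequency, photon energy equals work function:
φ = hf₀

Calculating:
φ = (6.626×10⁻³⁴ J·s)(1.325e+15 Hz)
φ = 5.48 eV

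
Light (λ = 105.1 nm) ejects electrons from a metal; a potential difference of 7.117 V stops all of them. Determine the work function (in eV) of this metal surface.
4.68 eV

The stopping potential gives the maximum kinetic energy: KE_max = eV_s = 7.117 eV

From Einstein's photoelectric equation: KE_max = hc/λ - φ
Rearranging: φ = hc/λ - KE_max

Calculate photon energy:
E_photon = hc/λ = (6.626×10⁻³⁴ J·s)(3×10⁸ m/s) / (105.1×10⁻⁹ m) = 11.7968 eV

Therefore:
φ = 11.7968 - 7.117 = 4.68 eV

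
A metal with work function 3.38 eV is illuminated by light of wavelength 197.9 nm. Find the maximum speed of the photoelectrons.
1.0074e+06 m/s

First, find the maximum kinetic energy:
E_photon = hc/λ = 6.2650 eV
KE_max = E_photon - φ = 6.2650 - 3.38 = 2.8850 eV

Convert to Joules: KE_max = 2.8850 × 1.602×10⁻¹⁹ J = 4.6223e-19 J

Then use KE = ½mv² to find velocity:
v = √(2·KE/m) = √(2 × 4.6223e-19 J / 9.109e-31 kg)
v = 1.0074e+06 m/s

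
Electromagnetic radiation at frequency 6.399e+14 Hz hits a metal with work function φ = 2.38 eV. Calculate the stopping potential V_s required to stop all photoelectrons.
0.2664 V

The stopping potential V_s satisfies: eV_s = KE_max

First, find KE_max using Einstein's equation:
E_photon = hf = (6.626×10⁻³⁴ J·s)(6.399e+14 Hz) = 2.6464 eV
KE_max = E_photon - φ = 2.6464 - 2.38 = 0.2664 eV

Since eV_s = KE_max:
V_s = KE_max/e = 0.2664 V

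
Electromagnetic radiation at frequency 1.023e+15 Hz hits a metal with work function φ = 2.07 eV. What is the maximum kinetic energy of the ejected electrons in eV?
2.1608 eV

Using Einstein's photoelectric equation: KE_max = hf - φ

First, calculate the photon energy:
E_photon = hf = (6.626×10⁻³⁴ J·s)(1.023e+15 Hz)
E_photon = 4.2308 eV

Then, the maximum kinetic energy:
KE_max = E_photon - φ = 4.2308 eV - 2.07 eV = 2.1608 eV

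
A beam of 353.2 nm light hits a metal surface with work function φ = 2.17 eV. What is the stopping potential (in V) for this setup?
1.3403 V

The stopping potential V_s satisfies: eV_s = KE_max

First, find KE_max using Einstein's equation:
E_photon = hc/λ = 3.5103 eV
KE_max = E_photon - φ = 3.5103 - 2.17 = 1.3403 eV

Since eV_s = KE_max:
V_s = KE_max/e = 1.3403 V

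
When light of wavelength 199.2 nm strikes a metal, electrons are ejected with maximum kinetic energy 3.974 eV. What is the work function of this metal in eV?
2.25 eV

From Einstein's photoelectric equation: KE_max = hf - φ = hc/λ - φ

Rearranging for φ:
φ = hc/λ - KE_max

Calculate photon energy:
E_photon = hc/λ = 6.2241 eV

Therefore:
φ = 6.2241 - 3.974 = 2.25 eV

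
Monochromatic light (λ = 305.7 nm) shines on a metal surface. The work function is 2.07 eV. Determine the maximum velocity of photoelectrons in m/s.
8.3577e+05 m/s

First, find the maximum kinetic energy:
E_photon = hc/λ = 4.0557 eV
KE_max = E_photon - φ = 4.0557 - 2.07 = 1.9857 eV

Convert to Joules: KE_max = 1.9857 × 1.602×10⁻¹⁹ J = 3.1815e-19 J

Then use KE = ½mv² to find velocity:
v = √(2·KE/m) = √(2 × 3.1815e-19 J / 9.109e-31 kg)
v = 8.3577e+05 m/s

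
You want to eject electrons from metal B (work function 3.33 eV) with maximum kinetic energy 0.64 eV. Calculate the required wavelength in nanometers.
312.30 nm

From Einstein's equation: KE_max = hc/λ - φ

Rearranging for λ:
hc/λ = KE_max + φ
λ = hc/(KE_max + φ)

Required photon energy:
E_photon = KE_max + φ = 0.64 + 3.33 = 3.97 eV

Required wavelength:
λ = hc/E_photon = (6.626×10⁻³⁴)(3×10⁸) / (3.97 × 1.602×10⁻¹⁹)
λ = 312.30 nm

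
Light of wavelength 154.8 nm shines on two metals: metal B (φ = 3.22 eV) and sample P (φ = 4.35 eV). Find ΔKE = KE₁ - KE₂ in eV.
1.1300 eV

Using KE_max = hc/λ - φ for each metal:

Photon energy: E = hc/λ = 8.0093 eV

For metal B (φ₁ = 3.22 eV):
KE₁ = E - φ₁ = 8.0093 - 3.22 = 4.7893 eV

For sample P (φ₂ = 4.35 eV):
KE₂ = E - φ₂ = 8.0093 - 4.35 = 3.6593 eV

Difference:
ΔKE = KE₁ - KE₂ = 4.7893 - 3.6593 = 1.1300 eV

Note: The difference equals the difference in work functions: 4.35 - 3.22 = 1.13 eV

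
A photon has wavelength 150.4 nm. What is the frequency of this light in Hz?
1.9933e+15 Hz

Using the wave equation: c = fλ

Solving for frequency:
f = c/λ = (3×10⁸ m/s) / (150.4×10⁻⁹ m)
f = 1.9933e+15 Hz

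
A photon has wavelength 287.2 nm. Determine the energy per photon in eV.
4.3170 eV

Using E = hf = hc/λ:

E = hc/λ = (6.626×10⁻³⁴ J·s)(3×10⁸ m/s) / (287.2×10⁻⁹ m)
E = 4.3170 eV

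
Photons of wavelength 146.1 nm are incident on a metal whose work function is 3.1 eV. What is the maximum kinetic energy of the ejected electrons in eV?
5.3863 eV

Using Einstein's photoelectric equation: KE_max = hf - φ = hc/λ - φ

First, calculate the photon energy:
E_photon = hc/λ = (6.626×10⁻³⁴ J·s)(3×10⁸ m/s) / (146.1×10⁻⁹ m)
E_photon = 8.4863 eV

Then, the maximum kinetic energy:
KE_max = E_photon - φ = 8.4863 eV - 3.1 eV = 5.3863 eV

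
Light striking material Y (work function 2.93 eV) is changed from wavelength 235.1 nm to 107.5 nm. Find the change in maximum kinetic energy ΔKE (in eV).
6.2597 eV

Using Einstein's equation: KE_max = hc/λ - φ

For λ₁ = 235.1 nm:
KE₁ = hc/λ₁ - φ = 5.2737 - 2.93 = 2.3437 eV

For λ₂ = 107.5 nm:
KE₂ = hc/λ₂ - φ = 11.5334 - 2.93 = 8.6034 eV

Change in KE:
ΔKE = KE₂ - KE₁ = 8.6034 - 2.3437 = 6.2597 eV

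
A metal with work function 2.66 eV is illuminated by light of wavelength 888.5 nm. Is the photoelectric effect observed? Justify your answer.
No

For photoemission, the photon energy must exceed the work function.

Photon energy: E = hc/λ = 1.3954 eV
Work function: φ = 2.66 eV

Since E_photon (1.3954 eV) < φ (2.66 eV), photoemission will NOT occur.
The threshold wavelength is λ₀ = hc/φ = 466.1 nm.
Since 888.5 nm > 466.1 nm, the photons lack sufficient energy.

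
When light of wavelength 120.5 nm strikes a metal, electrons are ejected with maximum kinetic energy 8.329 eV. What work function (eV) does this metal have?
1.96 eV

From Einstein's photoelectric equation: KE_max = hf - φ = hc/λ - φ

Rearranging for φ:
φ = hc/λ - KE_max

Calculate photon energy:
E_photon = hc/λ = 10.2891 eV

Therefore:
φ = 10.2891 - 8.329 = 1.96 eV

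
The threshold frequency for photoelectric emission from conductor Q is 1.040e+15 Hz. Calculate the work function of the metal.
4.30 eV

At the threshold frequency, photon energy equals work function:
φ = hf₀

Calculating:
φ = (6.626×10⁻³⁴ J·s)(1.040e+15 Hz)
φ = 4.30 eV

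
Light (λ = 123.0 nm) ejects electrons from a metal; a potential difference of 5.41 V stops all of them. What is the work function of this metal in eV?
4.67 eV

The stopping potential gives the maximum kinetic energy: KE_max = eV_s = 5.41 eV

From Einstein's photoelectric equation: KE_max = hc/λ - φ
Rearranging: φ = hc/λ - KE_max

Calculate photon energy:
E_photon = hc/λ = (6.626×10⁻³⁴ J·s)(3×10⁸ m/s) / (123.0×10⁻⁹ m) = 10.0800 eV

Therefore:
φ = 10.0800 - 5.41 = 4.67 eV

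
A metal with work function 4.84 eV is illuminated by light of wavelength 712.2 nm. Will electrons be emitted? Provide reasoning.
No

For photoemission, the photon energy must exceed the work function.

Photon energy: E = hc/λ = 1.7409 eV
Work function: φ = 4.84 eV

Since E_photon (1.7409 eV) < φ (4.84 eV), photoemission will NOT occur.
The threshold wavelength is λ₀ = hc/φ = 256.2 nm.
Since 712.2 nm > 256.2 nm, the photons lack sufficient energy.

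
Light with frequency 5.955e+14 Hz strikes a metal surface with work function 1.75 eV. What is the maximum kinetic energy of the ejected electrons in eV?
0.7128 eV

Using Einstein's photoelectric equation: KE_max = hf - φ

First, calculate the photon energy:
E_photon = hf = (6.626×10⁻³⁴ J·s)(5.955e+14 Hz)
E_photon = 2.4628 eV

Then, the maximum kinetic energy:
KE_max = E_photon - φ = 2.4628 eV - 1.75 eV = 0.7128 eV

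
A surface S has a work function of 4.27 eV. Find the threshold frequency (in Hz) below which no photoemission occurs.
1.0325e+15 Hz

The threshold frequency is when the photon energy equals the work function:
hf₀ = φ

Solving for f₀:
f₀ = φ/h = (4.27 eV × 1.602×10⁻¹⁹ J/eV) / (6.626×10⁻³⁴ J·s)
f₀ = 1.0325e+15 Hz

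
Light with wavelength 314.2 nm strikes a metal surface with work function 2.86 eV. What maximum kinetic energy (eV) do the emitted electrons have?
1.0860 eV

Using Einstein's photoelectric equation: KE_max = hf - φ = hc/λ - φ

First, calculate the photon energy:
E_photon = hc/λ = (6.626×10⁻³⁴ J·s)(3×10⁸ m/s) / (314.2×10⁻⁹ m)
E_photon = 3.9460 eV

Then, the maximum kinetic energy:
KE_max = E_photon - φ = 3.9460 eV - 2.86 eV = 1.0860 eV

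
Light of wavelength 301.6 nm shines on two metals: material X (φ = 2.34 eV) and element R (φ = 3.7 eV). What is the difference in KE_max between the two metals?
1.3600 eV

Using KE_max = hc/λ - φ for each metal:

Photon energy: E = hc/λ = 4.1109 eV

For material X (φ₁ = 2.34 eV):
KE₁ = E - φ₁ = 4.1109 - 2.34 = 1.7709 eV

For element R (φ₂ = 3.7 eV):
KE₂ = E - φ₂ = 4.1109 - 3.7 = 0.4109 eV

Difference:
ΔKE = KE₁ - KE₂ = 1.7709 - 0.4109 = 1.3600 eV

Note: The difference equals the difference in work functions: 3.7 - 2.34 = 1.36 eV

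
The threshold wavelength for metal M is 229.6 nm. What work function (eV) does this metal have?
5.40 eV

At the threshold wavelength, photon energy equals work function:
φ = hc/λ₀

Calculating:
φ = (6.626×10⁻³⁴ J·s)(3×10⁸ m/s) / (229.6×10⁻⁹ m)
φ = 5.40 eV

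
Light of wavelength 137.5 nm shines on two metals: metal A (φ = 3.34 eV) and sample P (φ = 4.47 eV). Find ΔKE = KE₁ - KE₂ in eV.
1.1300 eV

Using KE_max = hc/λ - φ for each metal:

Photon energy: E = hc/λ = 9.0170 eV

For metal A (φ₁ = 3.34 eV):
KE₁ = E - φ₁ = 9.0170 - 3.34 = 5.6770 eV

For sample P (φ₂ = 4.47 eV):
KE₂ = E - φ₂ = 9.0170 - 4.47 = 4.5470 eV

Difference:
ΔKE = KE₁ - KE₂ = 5.6770 - 4.5470 = 1.1300 eV

Note: The difference equals the difference in work functions: 4.47 - 3.34 = 1.13 eV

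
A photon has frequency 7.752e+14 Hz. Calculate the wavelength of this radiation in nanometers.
386.73 nm

Using the wave equation: c = fλ

Solving for wavelength:
λ = c/f = (3×10⁸ m/s) / (7.752e+14 Hz)
λ = 386.73 nm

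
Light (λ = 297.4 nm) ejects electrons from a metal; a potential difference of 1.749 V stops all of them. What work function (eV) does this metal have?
2.42 eV

The stopping potential gives the maximum kinetic energy: KE_max = eV_s = 1.749 eV

From Einstein's photoelectric equation: KE_max = hc/λ - φ
Rearranging: φ = hc/λ - KE_max

Calculate photon energy:
E_photon = hc/λ = (6.626×10⁻³⁴ J·s)(3×10⁸ m/s) / (297.4×10⁻⁹ m) = 4.1689 eV

Therefore:
φ = 4.1689 - 1.749 = 2.42 eV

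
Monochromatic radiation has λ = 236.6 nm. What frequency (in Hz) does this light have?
1.2671e+15 Hz

Using the wave equation: c = fλ

Solving for frequency:
f = c/λ = (3×10⁸ m/s) / (236.6×10⁻⁹ m)
f = 1.2671e+15 Hz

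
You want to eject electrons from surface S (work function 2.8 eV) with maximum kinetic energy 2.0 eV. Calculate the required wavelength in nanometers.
258.30 nm

From Einstein's equation: KE_max = hc/λ - φ

Rearranging for λ:
hc/λ = KE_max + φ
λ = hc/(KE_max + φ)

Required photon energy:
E_photon = KE_max + φ = 2.0 + 2.8 = 4.80 eV

Required wavelength:
λ = hc/E_photon = (6.626×10⁻³⁴)(3×10⁸) / (4.80 × 1.602×10⁻¹⁹)
λ = 258.30 nm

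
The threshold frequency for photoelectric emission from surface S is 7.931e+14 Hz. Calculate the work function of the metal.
3.28 eV

At the threshold frequency, photon energy equals work function:
φ = hf₀

Calculating:
φ = (6.626×10⁻³⁴ J·s)(7.931e+14 Hz)
φ = 3.28 eV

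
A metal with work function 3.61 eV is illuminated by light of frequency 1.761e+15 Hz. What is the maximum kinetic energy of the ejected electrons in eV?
3.6729 eV

Using Einstein's photoelectric equation: KE_max = hf - φ

First, calculate the photon energy:
E_photon = hf = (6.626×10⁻³⁴ J·s)(1.761e+15 Hz)
E_photon = 7.2829 eV

Then, the maximum kinetic energy:
KE_max = E_photon - φ = 7.2829 eV - 3.61 eV = 3.6729 eV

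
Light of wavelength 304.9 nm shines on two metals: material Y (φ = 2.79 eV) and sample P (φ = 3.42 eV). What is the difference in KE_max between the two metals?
0.6300 eV

Using KE_max = hc/λ - φ for each metal:

Photon energy: E = hc/λ = 4.0664 eV

For material Y (φ₁ = 2.79 eV):
KE₁ = E - φ₁ = 4.0664 - 2.79 = 1.2764 eV

For sample P (φ₂ = 3.42 eV):
KE₂ = E - φ₂ = 4.0664 - 3.42 = 0.6464 eV

Difference:
ΔKE = KE₁ - KE₂ = 1.2764 - 0.6464 = 0.6300 eV

Note: The difference equals the difference in work functions: 3.42 - 2.79 = 0.63 eV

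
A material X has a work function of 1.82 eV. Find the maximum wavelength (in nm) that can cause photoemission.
681.23 nm

The threshold wavelength is when the photon energy equals the work function:
hc/λ₀ = φ

Solving for λ₀:
λ₀ = hc/φ = (6.626×10⁻³⁴ J·s)(3×10⁸ m/s) / (1.82 eV × 1.602×10⁻¹⁹ J/eV)
λ₀ = 681.23 nm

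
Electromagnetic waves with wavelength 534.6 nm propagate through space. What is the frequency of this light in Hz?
5.6078e+14 Hz

Using the wave equation: c = fλ

Solving for frequency:
f = c/λ = (3×10⁸ m/s) / (534.6×10⁻⁹ m)
f = 5.6078e+14 Hz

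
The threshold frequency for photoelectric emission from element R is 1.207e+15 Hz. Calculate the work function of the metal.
4.99 eV

At the threshold frequency, photon energy equals work function:
φ = hf₀

Calculating:
φ = (6.626×10⁻³⁴ J·s)(1.207e+15 Hz)
φ = 4.99 eV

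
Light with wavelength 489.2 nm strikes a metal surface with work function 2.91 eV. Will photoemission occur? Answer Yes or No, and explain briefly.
No

For photoemission, the photon energy must exceed the work function.

Photon energy: E = hc/λ = 2.5344 eV
Work function: φ = 2.91 eV

Since E_photon (2.5344 eV) < φ (2.91 eV), photoemission will NOT occur.
The threshold wavelength is λ₀ = hc/φ = 426.1 nm.
Since 489.2 nm > 426.1 nm, the photons lack sufficient energy.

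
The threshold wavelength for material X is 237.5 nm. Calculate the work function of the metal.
5.22 eV

At the threshold wavelength, photon energy equals work function:
φ = hc/λ₀

Calculating:
φ = (6.626×10⁻³⁴ J·s)(3×10⁸ m/s) / (237.5×10⁻⁹ m)
φ = 5.22 eV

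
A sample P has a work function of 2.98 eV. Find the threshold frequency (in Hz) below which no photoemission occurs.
7.2056e+14 Hz

The threshold frequency is when the photon energy equals the work function:
hf₀ = φ

Solving for f₀:
f₀ = φ/h = (2.98 eV × 1.602×10⁻¹⁹ J/eV) / (6.626×10⁻³⁴ J·s)
f₀ = 7.2056e+14 Hz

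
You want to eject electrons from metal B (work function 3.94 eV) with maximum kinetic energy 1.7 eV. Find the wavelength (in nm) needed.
219.83 nm

From Einstein's equation: KE_max = hc/λ - φ

Rearranging for λ:
hc/λ = KE_max + φ
λ = hc/(KE_max + φ)

Required photon energy:
E_photon = KE_max + φ = 1.7 + 3.94 = 5.64 eV

Required wavelength:
λ = hc/E_photon = (6.626×10⁻³⁴)(3×10⁸) / (5.64 × 1.602×10⁻¹⁹)
λ = 219.83 nm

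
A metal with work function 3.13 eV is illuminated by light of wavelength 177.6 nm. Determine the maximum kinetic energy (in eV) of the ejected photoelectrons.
3.8511 eV

Using Einstein's photoelectric equation: KE_max = hf - φ = hc/λ - φ

First, calculate the photon energy:
E_photon = hc/λ = (6.626×10⁻³⁴ J·s)(3×10⁸ m/s) / (177.6×10⁻⁹ m)
E_photon = 6.9811 eV

Then, the maximum kinetic energy:
KE_max = E_photon - φ = 6.9811 eV - 3.13 eV = 3.8511 eV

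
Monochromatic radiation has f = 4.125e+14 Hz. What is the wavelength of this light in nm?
726.77 nm

Using the wave equation: c = fλ

Solving for wavelength:
λ = c/f = (3×10⁸ m/s) / (4.125e+14 Hz)
λ = 726.77 nm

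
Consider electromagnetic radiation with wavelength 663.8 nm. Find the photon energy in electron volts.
1.8678 eV

Using E = hf = hc/λ:

E = hc/λ = (6.626×10⁻³⁴ J·s)(3×10⁸ m/s) / (663.8×10⁻⁹ m)
E = 1.8678 eV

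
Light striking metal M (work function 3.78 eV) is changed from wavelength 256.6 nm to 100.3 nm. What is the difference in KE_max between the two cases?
7.5295 eV

Using Einstein's equation: KE_max = hc/λ - φ

For λ₁ = 256.6 nm:
KE₁ = hc/λ₁ - φ = 4.8318 - 3.78 = 1.0518 eV

For λ₂ = 100.3 nm:
KE₂ = hc/λ₂ - φ = 12.3613 - 3.78 = 8.5813 eV

Change in KE:
ΔKE = KE₂ - KE₁ = 8.5813 - 1.0518 = 7.5295 eV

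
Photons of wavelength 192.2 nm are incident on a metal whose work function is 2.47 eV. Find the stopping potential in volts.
3.9808 V

The stopping potential V_s satisfies: eV_s = KE_max

First, find KE_max using Einstein's equation:
E_photon = hc/λ = 6.4508 eV
KE_max = E_photon - φ = 6.4508 - 2.47 = 3.9808 eV

Since eV_s = KE_max:
V_s = KE_max/e = 3.9808 V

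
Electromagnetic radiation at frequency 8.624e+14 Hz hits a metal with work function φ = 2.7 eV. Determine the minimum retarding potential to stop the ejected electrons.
0.8666 V

The stopping potential V_s satisfies: eV_s = KE_max

First, find KE_max using Einstein's equation:
E_photon = hf = (6.626×10⁻³⁴ J·s)(8.624e+14 Hz) = 3.5666 eV
KE_max = E_photon - φ = 3.5666 - 2.7 = 0.8666 eV

Since eV_s = KE_max:
V_s = KE_max/e = 0.8666 V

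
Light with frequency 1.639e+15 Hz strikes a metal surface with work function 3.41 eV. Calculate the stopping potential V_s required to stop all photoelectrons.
3.3684 V

The stopping potential V_s satisfies: eV_s = KE_max

First, find KE_max using Einstein's equation:
E_photon = hf = (6.626×10⁻³⁴ J·s)(1.639e+15 Hz) = 6.7784 eV
KE_max = E_photon - φ = 6.7784 - 3.41 = 3.3684 eV

Since eV_s = KE_max:
V_s = KE_max/e = 3.3684 V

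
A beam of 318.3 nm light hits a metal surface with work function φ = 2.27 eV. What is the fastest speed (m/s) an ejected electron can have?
7.5610e+05 m/s

First, find the maximum kinetic energy:
E_photon = hc/λ = 3.8952 eV
KE_max = E_photon - φ = 3.8952 - 2.27 = 1.6252 eV

Convert to Joules: KE_max = 1.6252 × 1.602×10⁻¹⁹ J = 2.6039e-19 J

Then use KE = ½mv² to find velocity:
v = √(2·KE/m) = √(2 × 2.6039e-19 J / 9.109e-31 kg)
v = 7.5610e+05 m/s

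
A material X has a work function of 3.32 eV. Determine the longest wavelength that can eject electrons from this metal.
373.45 nm

The threshold wavelength is when the photon energy equals the work function:
hc/λ₀ = φ

Solving for λ₀:
λ₀ = hc/φ = (6.626×10⁻³⁴ J·s)(3×10⁸ m/s) / (3.32 eV × 1.602×10⁻¹⁹ J/eV)
λ₀ = 373.45 nm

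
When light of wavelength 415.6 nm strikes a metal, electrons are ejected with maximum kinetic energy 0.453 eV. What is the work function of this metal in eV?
2.53 eV

From Einstein's photoelectric equation: KE_max = hf - φ = hc/λ - φ

Rearranging for φ:
φ = hc/λ - KE_max

Calculate photon energy:
E_photon = hc/λ = 2.9833 eV

Therefore:
φ = 2.9833 - 0.453 = 2.53 eV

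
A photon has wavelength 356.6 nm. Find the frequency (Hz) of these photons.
8.4070e+14 Hz

Using the wave equation: c = fλ

Solving for frequency:
f = c/λ = (3×10⁸ m/s) / (356.6×10⁻⁹ m)
f = 8.4070e+14 Hz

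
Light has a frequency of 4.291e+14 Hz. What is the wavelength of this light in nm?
698.65 nm

Using the wave equation: c = fλ

Solving for wavelength:
λ = c/f = (3×10⁸ m/s) / (4.291e+14 Hz)
λ = 698.65 nm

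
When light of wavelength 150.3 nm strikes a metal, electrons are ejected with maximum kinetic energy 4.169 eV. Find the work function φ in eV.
4.08 eV

From Einstein's photoelectric equation: KE_max = hf - φ = hc/λ - φ

Rearranging for φ:
φ = hc/λ - KE_max

Calculate photon energy:
E_photon = hc/λ = 8.2491 eV

Therefore:
φ = 8.2491 - 4.169 = 4.08 eV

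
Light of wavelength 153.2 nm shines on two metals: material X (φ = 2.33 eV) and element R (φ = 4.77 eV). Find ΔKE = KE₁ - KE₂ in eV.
2.4400 eV

Using KE_max = hc/λ - φ for each metal:

Photon energy: E = hc/λ = 8.0930 eV

For material X (φ₁ = 2.33 eV):
KE₁ = E - φ₁ = 8.0930 - 2.33 = 5.7630 eV

For element R (φ₂ = 4.77 eV):
KE₂ = E - φ₂ = 8.0930 - 4.77 = 3.3230 eV

Difference:
ΔKE = KE₁ - KE₂ = 5.7630 - 3.3230 = 2.4400 eV

Note: The difference equals the difference in work functions: 4.77 - 2.33 = 2.44 eV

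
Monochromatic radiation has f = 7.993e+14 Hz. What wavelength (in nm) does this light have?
375.07 nm

Using the wave equation: c = fλ

Solving for wavelength:
λ = c/f = (3×10⁸ m/s) / (7.993e+14 Hz)
λ = 375.07 nm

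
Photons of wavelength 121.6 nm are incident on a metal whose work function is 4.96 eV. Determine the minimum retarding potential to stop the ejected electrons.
5.2361 V

The stopping potential V_s satisfies: eV_s = KE_max

First, find KE_max using Einstein's equation:
E_photon = hc/λ = 10.1961 eV
KE_max = E_photon - φ = 10.1961 - 4.96 = 5.2361 eV

Since eV_s = KE_max:
V_s = KE_max/e = 5.2361 V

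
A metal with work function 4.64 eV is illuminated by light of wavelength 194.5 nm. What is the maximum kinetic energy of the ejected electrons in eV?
1.7345 eV

Using Einstein's photoelectric equation: KE_max = hf - φ = hc/λ - φ

First, calculate the photon energy:
E_photon = hc/λ = (6.626×10⁻³⁴ J·s)(3×10⁸ m/s) / (194.5×10⁻⁹ m)
E_photon = 6.3745 eV

Then, the maximum kinetic energy:
KE_max = E_photon - φ = 6.3745 eV - 4.64 eV = 1.7345 eV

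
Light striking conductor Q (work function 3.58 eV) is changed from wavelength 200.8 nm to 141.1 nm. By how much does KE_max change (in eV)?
2.6125 eV

Using Einstein's equation: KE_max = hc/λ - φ

For λ₁ = 200.8 nm:
KE₁ = hc/λ₁ - φ = 6.1745 - 3.58 = 2.5945 eV

For λ₂ = 141.1 nm:
KE₂ = hc/λ₂ - φ = 8.7870 - 3.58 = 5.2070 eV

Change in KE:
ΔKE = KE₂ - KE₁ = 5.2070 - 2.5945 = 2.6125 eV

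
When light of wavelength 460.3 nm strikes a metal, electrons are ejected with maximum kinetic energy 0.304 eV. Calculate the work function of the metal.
2.39 eV

From Einstein's photoelectric equation: KE_max = hf - φ = hc/λ - φ

Rearranging for φ:
φ = hc/λ - KE_max

Calculate photon energy:
E_photon = hc/λ = 2.6936 eV

Therefore:
φ = 2.6936 - 0.304 = 2.39 eV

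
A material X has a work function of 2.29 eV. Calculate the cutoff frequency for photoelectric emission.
5.5372e+14 Hz

The threshold frequency is when the photon energy equals the work function:
hf₀ = φ

Solving for f₀:
f₀ = φ/h = (2.29 eV × 1.602×10⁻¹⁹ J/eV) / (6.626×10⁻³⁴ J·s)
f₀ = 5.5372e+14 Hz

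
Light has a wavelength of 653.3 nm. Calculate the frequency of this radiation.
4.5889e+14 Hz

Using the wave equation: c = fλ

Solving for frequency:
f = c/λ = (3×10⁸ m/s) / (653.3×10⁻⁹ m)
f = 4.5889e+14 Hz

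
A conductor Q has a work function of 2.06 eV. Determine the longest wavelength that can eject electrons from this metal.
601.87 nm

The threshold wavelength is when the photon energy equals the work function:
hc/λ₀ = φ

Solving for λ₀:
λ₀ = hc/φ = (6.626×10⁻³⁴ J·s)(3×10⁸ m/s) / (2.06 eV × 1.602×10⁻¹⁹ J/eV)
λ₀ = 601.87 nm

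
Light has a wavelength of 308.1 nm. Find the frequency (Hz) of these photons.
9.7304e+14 Hz

Using the wave equation: c = fλ

Solving for frequency:
f = c/λ = (3×10⁸ m/s) / (308.1×10⁻⁹ m)
f = 9.7304e+14 Hz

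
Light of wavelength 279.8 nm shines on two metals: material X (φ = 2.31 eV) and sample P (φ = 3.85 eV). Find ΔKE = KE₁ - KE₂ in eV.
1.5400 eV

Using KE_max = hc/λ - φ for each metal:

Photon energy: E = hc/λ = 4.4312 eV

For material X (φ₁ = 2.31 eV):
KE₁ = E - φ₁ = 4.4312 - 2.31 = 2.1212 eV

For sample P (φ₂ = 3.85 eV):
KE₂ = E - φ₂ = 4.4312 - 3.85 = 0.5812 eV

Difference:
ΔKE = KE₁ - KE₂ = 2.1212 - 0.5812 = 1.5400 eV

Note: The difference equals the difference in work functions: 3.85 - 2.31 = 1.54 eV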